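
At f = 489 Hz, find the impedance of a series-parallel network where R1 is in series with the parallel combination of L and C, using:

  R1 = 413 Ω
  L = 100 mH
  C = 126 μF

Step 1 — Angular frequency: ω = 2π·f = 2π·489 = 3072 rad/s.
Step 2 — Component impedances:
  R1: Z = R = 413 Ω
  L: Z = jωL = j·3072·0.1 = 0 + j307.2 Ω
  C: Z = 1/(jωC) = -j/(ω·C) = 0 - j2.583 Ω
Step 3 — Parallel branch: L || C = 1/(1/L + 1/C) = 0 - j2.605 Ω.
Step 4 — Series with R1: Z_total = R1 + (L || C) = 413 - j2.605 Ω = 413∠-0.4° Ω.

Z = 413 - j2.605 Ω = 413∠-0.4° Ω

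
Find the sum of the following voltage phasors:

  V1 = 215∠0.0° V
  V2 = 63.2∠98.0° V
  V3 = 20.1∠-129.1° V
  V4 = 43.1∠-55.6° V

Step 1 — Convert each phasor to rectangular form:
  V1 = 215·(cos(0.0°) + j·sin(0.0°)) = 215 V
  V2 = 63.2·(cos(98.0°) + j·sin(98.0°)) = -8.796 + j62.58 V
  V3 = 20.1·(cos(-129.1°) + j·sin(-129.1°)) = -12.68 - j15.6 V
  V4 = 43.1·(cos(-55.6°) + j·sin(-55.6°)) = 24.35 - j35.56 V
Step 2 — Sum components: V_total = 217.9 + j11.42 V.
Step 3 — Convert to polar: |V_total| = 218.2 V, ∠V_total = 3.0°.

V_total = 218.2∠3.0° V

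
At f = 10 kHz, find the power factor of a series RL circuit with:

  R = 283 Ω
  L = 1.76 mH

Step 1 — Angular frequency: ω = 2π·f = 2π·1e+04 = 6.283e+04 rad/s.
Step 2 — Component impedances:
  R: Z = R = 283 Ω
  L: Z = jωL = j·6.283e+04·0.00176 = 0 + j110.6 Ω
Step 3 — Series combination: Z_total = R + L = 283 + j110.6 Ω = 303.8∠21.3° Ω.
Step 4 — Power factor: PF = cos(φ) = Re(Z)/|Z| = 283/303.84 = 0.9314.
Step 5 — Type: Im(Z) = 110.6 ⇒ lagging (phase φ = 21.3°).

PF = 0.9314 (lagging, φ = 21.3°)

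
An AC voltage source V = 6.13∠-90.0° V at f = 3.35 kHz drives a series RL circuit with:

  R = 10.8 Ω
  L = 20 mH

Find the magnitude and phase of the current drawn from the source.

Step 1 — Angular frequency: ω = 2π·f = 2π·3350 = 2.105e+04 rad/s.
Step 2 — Component impedances:
  R: Z = R = 10.8 Ω
  L: Z = jωL = j·2.105e+04·0.02 = 0 + j421 Ω
Step 3 — Series combination: Z_total = R + L = 10.8 + j421 Ω = 421.1∠88.5° Ω.
Step 4 — Source phasor: V = 6.13∠-90.0° V = 0 - j6.13 V.
Step 5 — Ohm's law: I = V / Z_total = (0 - j6.13) / (10.8 + j421) = -0.01455 - j0.0003733 A.
Step 6 — Convert to polar: |I| = 0.01456 A, ∠I = -178.5°.

I = 0.01456∠-178.5° A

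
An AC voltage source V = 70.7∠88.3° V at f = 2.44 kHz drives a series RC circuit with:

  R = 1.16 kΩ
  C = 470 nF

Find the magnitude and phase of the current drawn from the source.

Step 1 — Angular frequency: ω = 2π·f = 2π·2440 = 1.533e+04 rad/s.
Step 2 — Component impedances:
  R: Z = R = 1160 Ω
  C: Z = 1/(jωC) = -j/(ω·C) = 0 - j138.8 Ω
Step 3 — Series combination: Z_total = R + C = 1160 - j138.8 Ω = 1168∠-6.8° Ω.
Step 4 — Source phasor: V = 70.7∠88.3° V = 2.097 + j70.67 V.
Step 5 — Ohm's law: I = V / Z_total = (2.097 + j70.67) / (1160 - j138.8) = -0.005403 + j0.06028 A.
Step 6 — Convert to polar: |I| = 0.06052 A, ∠I = 95.1°.

I = 0.06052∠95.1° A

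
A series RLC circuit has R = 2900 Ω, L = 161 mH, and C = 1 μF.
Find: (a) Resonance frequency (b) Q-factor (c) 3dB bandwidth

Step 1 — Resonance: ω₀ = 1/√(LC) = 1/√(0.161·1e-06) = 2492 rad/s.
Step 2 — f₀ = ω₀/(2π) = 396.6 Hz.
Step 3 — Series Q: Q = ω₀L/R = 2492·0.161/2900 = 0.1384.
Step 4 — Bandwidth: Δω = ω₀/Q = 1.801e+04 rad/s; BW = Δω/(2π) = 2867 Hz.

(a) f₀ = 396.6 Hz  (b) Q = 0.1384  (c) BW = 2867 Hz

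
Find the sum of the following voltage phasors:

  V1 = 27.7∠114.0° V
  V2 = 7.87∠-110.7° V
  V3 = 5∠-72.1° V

Step 1 — Convert each phasor to rectangular form:
  V1 = 27.7·(cos(114.0°) + j·sin(114.0°)) = -11.27 + j25.31 V
  V2 = 7.87·(cos(-110.7°) + j·sin(-110.7°)) = -2.782 - j7.362 V
  V3 = 5·(cos(-72.1°) + j·sin(-72.1°)) = 1.537 - j4.758 V
Step 2 — Sum components: V_total = -12.51 + j13.19 V.
Step 3 — Convert to polar: |V_total| = 18.18 V, ∠V_total = 133.5°.

V_total = 18.18∠133.5° V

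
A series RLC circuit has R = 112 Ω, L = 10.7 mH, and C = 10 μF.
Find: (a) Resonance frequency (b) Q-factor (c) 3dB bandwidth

Step 1 — Resonance: ω₀ = 1/√(LC) = 1/√(0.0107·1e-05) = 3057 rad/s.
Step 2 — f₀ = ω₀/(2π) = 486.6 Hz.
Step 3 — Series Q: Q = ω₀L/R = 3057·0.0107/112 = 0.2921.
Step 4 — Bandwidth: Δω = ω₀/Q = 1.047e+04 rad/s; BW = Δω/(2π) = 1666 Hz.

(a) f₀ = 486.6 Hz  (b) Q = 0.2921  (c) BW = 1666 Hz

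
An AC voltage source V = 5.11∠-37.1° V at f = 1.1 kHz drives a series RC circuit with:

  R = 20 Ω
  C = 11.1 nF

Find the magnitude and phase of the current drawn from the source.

Step 1 — Angular frequency: ω = 2π·f = 2π·1100 = 6912 rad/s.
Step 2 — Component impedances:
  R: Z = R = 20 Ω
  C: Z = 1/(jωC) = -j/(ω·C) = 0 - j1.303e+04 Ω
Step 3 — Series combination: Z_total = R + C = 20 - j1.303e+04 Ω = 1.303e+04∠-89.9° Ω.
Step 4 — Source phasor: V = 5.11∠-37.1° V = 4.076 - j3.082 V.
Step 5 — Ohm's law: I = V / Z_total = (4.076 - j3.082) / (20 - j1.303e+04) = 0.000237 + j0.0003123 A.
Step 6 — Convert to polar: |I| = 0.000392 A, ∠I = 52.8°.

I = 0.000392∠52.8° A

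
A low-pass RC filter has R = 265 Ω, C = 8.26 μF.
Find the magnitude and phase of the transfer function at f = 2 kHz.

Step 1 — Angular frequency: ω = 2π·2000 = 1.257e+04 rad/s.
Step 2 — Transfer function: H(jω) = 1/(1 + jωRC).
Step 3 — Denominator: 1 + jωRC = 1 + j·1.257e+04·265·8.26e-06 = 1 + j27.51.
Step 4 — H = 0.00132 - j0.03631.
Step 5 — Magnitude: |H| = 0.03633 (-28.8 dB); phase: φ = -87.9°.

|H| = 0.03633 (-28.8 dB), φ = -87.9°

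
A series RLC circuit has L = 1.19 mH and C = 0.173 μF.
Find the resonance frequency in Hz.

Step 1 — Resonance condition Im(Z)=0 gives ω₀ = 1/√(LC).
Step 2 — ω₀ = 1/√(0.00119·1.73e-07) = 6.97e+04 rad/s.
Step 3 — f₀ = ω₀/(2π) = 1.109e+04 Hz.

f₀ = 1.109e+04 Hz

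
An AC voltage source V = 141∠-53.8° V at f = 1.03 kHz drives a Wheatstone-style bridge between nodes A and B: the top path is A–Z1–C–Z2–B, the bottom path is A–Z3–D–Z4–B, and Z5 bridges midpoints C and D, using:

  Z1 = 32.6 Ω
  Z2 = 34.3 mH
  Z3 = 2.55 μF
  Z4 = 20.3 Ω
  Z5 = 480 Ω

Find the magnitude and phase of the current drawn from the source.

Step 1 — Angular frequency: ω = 2π·f = 2π·1030 = 6472 rad/s.
Step 2 — Component impedances:
  Z1: Z = R = 32.6 Ω
  Z2: Z = jωL = j·6472·0.0343 = 0 + j222 Ω
  Z3: Z = 1/(jωC) = -j/(ω·C) = 0 - j60.6 Ω
  Z4: Z = R = 20.3 Ω
  Z5: Z = R = 480 Ω
Step 3 — Bridge requires nodal analysis (the Z5 bridge couples midpoints C and D, so the two paths cannot be reduced to a simple series/parallel combination). Setting node B to ground and injecting 1 A at node A, the 3-node admittance system at A, C, D solves to V_A = Z_AB = 47.61 - j67.15 Ω = 82.31∠-54.7° Ω.
Step 4 — Source phasor: V = 141∠-53.8° V = 83.28 - j113.8 V.
Step 5 — Ohm's law: I = V / Z_total = (83.28 - j113.8) / (47.61 - j67.15) = 1.713 + j0.02573 A.
Step 6 — Convert to polar: |I| = 1.713 A, ∠I = 0.9°.

I = 1.713∠0.9° A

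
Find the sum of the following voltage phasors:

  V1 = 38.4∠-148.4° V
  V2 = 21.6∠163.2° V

Step 1 — Convert each phasor to rectangular form:
  V1 = 38.4·(cos(-148.4°) + j·sin(-148.4°)) = -32.71 - j20.12 V
  V2 = 21.6·(cos(163.2°) + j·sin(163.2°)) = -20.68 + j6.243 V
Step 2 — Sum components: V_total = -53.38 - j13.88 V.
Step 3 — Convert to polar: |V_total| = 55.16 V, ∠V_total = -165.4°.

V_total = 55.16∠-165.4° V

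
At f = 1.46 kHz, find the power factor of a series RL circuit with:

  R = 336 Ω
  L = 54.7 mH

Step 1 — Angular frequency: ω = 2π·f = 2π·1460 = 9173 rad/s.
Step 2 — Component impedances:
  R: Z = R = 336 Ω
  L: Z = jωL = j·9173·0.0547 = 0 + j501.8 Ω
Step 3 — Series combination: Z_total = R + L = 336 + j501.8 Ω = 603.9∠56.2° Ω.
Step 4 — Power factor: PF = cos(φ) = Re(Z)/|Z| = 336/603.9 = 0.5564.
Step 5 — Type: Im(Z) = 501.8 ⇒ lagging (phase φ = 56.2°).

PF = 0.5564 (lagging, φ = 56.2°)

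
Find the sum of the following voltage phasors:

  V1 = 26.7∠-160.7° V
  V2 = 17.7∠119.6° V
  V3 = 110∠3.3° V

Step 1 — Convert each phasor to rectangular form:
  V1 = 26.7·(cos(-160.7°) + j·sin(-160.7°)) = -25.2 - j8.825 V
  V2 = 17.7·(cos(119.6°) + j·sin(119.6°)) = -8.743 + j15.39 V
  V3 = 110·(cos(3.3°) + j·sin(3.3°)) = 109.8 + j6.332 V
Step 2 — Sum components: V_total = 75.88 + j12.9 V.
Step 3 — Convert to polar: |V_total| = 76.96 V, ∠V_total = 9.6°.

V_total = 76.96∠9.6° V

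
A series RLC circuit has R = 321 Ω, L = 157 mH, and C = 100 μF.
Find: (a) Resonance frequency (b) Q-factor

Step 1 — Resonance condition Im(Z)=0 gives ω₀ = 1/√(LC).
Step 2 — ω₀ = 1/√(0.157·0.0001) = 252.4 rad/s.
Step 3 — f₀ = ω₀/(2π) = 40.17 Hz.
Step 4 — Series Q: Q = ω₀L/R = 252.4·0.157/321 = 0.1234.

(a) f₀ = 40.17 Hz  (b) Q = 0.1234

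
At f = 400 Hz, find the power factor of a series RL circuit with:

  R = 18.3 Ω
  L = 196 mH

Step 1 — Angular frequency: ω = 2π·f = 2π·400 = 2513 rad/s.
Step 2 — Component impedances:
  R: Z = R = 18.3 Ω
  L: Z = jωL = j·2513·0.196 = 0 + j492.6 Ω
Step 3 — Series combination: Z_total = R + L = 18.3 + j492.6 Ω = 492.9∠87.9° Ω.
Step 4 — Power factor: PF = cos(φ) = Re(Z)/|Z| = 18.3/492.94 = 0.03712.
Step 5 — Type: Im(Z) = 492.6 ⇒ lagging (phase φ = 87.9°).

PF = 0.03712 (lagging, φ = 87.9°)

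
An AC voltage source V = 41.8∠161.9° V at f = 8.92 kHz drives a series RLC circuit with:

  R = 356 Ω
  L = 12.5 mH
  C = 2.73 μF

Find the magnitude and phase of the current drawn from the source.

Step 1 — Angular frequency: ω = 2π·f = 2π·8920 = 5.605e+04 rad/s.
Step 2 — Component impedances:
  R: Z = R = 356 Ω
  L: Z = jωL = j·5.605e+04·0.0125 = 0 + j700.6 Ω
  C: Z = 1/(jωC) = -j/(ω·C) = 0 - j6.536 Ω
Step 3 — Series combination: Z_total = R + L + C = 356 + j694 Ω = 780∠62.8° Ω.
Step 4 — Source phasor: V = 41.8∠161.9° V = -39.73 + j12.99 V.
Step 5 — Ohm's law: I = V / Z_total = (-39.73 + j12.99) / (356 + j694) = -0.008434 + j0.05292 A.
Step 6 — Convert to polar: |I| = 0.05359 A, ∠I = 99.1°.

I = 0.05359∠99.1° A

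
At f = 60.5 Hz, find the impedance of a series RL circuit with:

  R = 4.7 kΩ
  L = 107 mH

Step 1 — Angular frequency: ω = 2π·f = 2π·60.5 = 380.1 rad/s.
Step 2 — Component impedances:
  R: Z = R = 4700 Ω
  L: Z = jωL = j·380.1·0.107 = 0 + j40.67 Ω
Step 3 — Series combination: Z_total = R + L = 4700 + j40.67 Ω = 4700∠0.5° Ω.

Z = 4700 + j40.67 Ω = 4700∠0.5° Ω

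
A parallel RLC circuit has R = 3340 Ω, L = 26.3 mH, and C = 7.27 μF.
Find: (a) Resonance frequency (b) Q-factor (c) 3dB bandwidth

Step 1 — Resonance: ω₀ = 1/√(LC) = 1/√(0.0263·7.27e-06) = 2287 rad/s.
Step 2 — f₀ = ω₀/(2π) = 364 Hz.
Step 3 — Parallel Q: Q = R/(ω₀L) = 3340/(2287·0.0263) = 55.53.
Step 4 — Bandwidth: Δω = ω₀/Q = 41.18 rad/s; BW = Δω/(2π) = 6.554 Hz.

(a) f₀ = 364 Hz  (b) Q = 55.53  (c) BW = 6.554 Hz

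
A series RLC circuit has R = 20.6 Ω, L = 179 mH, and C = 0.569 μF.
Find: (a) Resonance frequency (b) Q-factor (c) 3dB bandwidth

Step 1 — Resonance: ω₀ = 1/√(LC) = 1/√(0.179·5.69e-07) = 3133 rad/s.
Step 2 — f₀ = ω₀/(2π) = 498.7 Hz.
Step 3 — Series Q: Q = ω₀L/R = 3133·0.179/20.6 = 27.23.
Step 4 — Bandwidth: Δω = ω₀/Q = 115.1 rad/s; BW = Δω/(2π) = 18.32 Hz.

(a) f₀ = 498.7 Hz  (b) Q = 27.23  (c) BW = 18.32 Hz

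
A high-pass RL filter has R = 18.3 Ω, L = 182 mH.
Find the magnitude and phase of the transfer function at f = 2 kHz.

Step 1 — Angular frequency: ω = 2π·2000 = 1.257e+04 rad/s.
Step 2 — Transfer function: H(jω) = jωL/(R + jωL).
Step 3 — Numerator jωL = j·2287; denominator R + jωL = 18.3 + j2287.
Step 4 — H = 0.9999 + j0.008001.
Step 5 — Magnitude: |H| = 1 (-0.0 dB); phase: φ = 0.5°.

|H| = 1 (-0.0 dB), φ = 0.5°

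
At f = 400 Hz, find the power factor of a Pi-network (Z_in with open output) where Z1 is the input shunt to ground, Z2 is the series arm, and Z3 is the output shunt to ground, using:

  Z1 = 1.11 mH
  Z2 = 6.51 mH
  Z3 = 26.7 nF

Step 1 — Angular frequency: ω = 2π·f = 2π·400 = 2513 rad/s.
Step 2 — Component impedances:
  Z1: Z = jωL = j·2513·0.00111 = 0 + j2.79 Ω
  Z2: Z = jωL = j·2513·0.00651 = 0 + j16.36 Ω
  Z3: Z = 1/(jωC) = -j/(ω·C) = 0 - j1.49e+04 Ω
Step 3 — With open output, the series arm Z2 and the output shunt Z3 appear in series to ground: Z2 + Z3 = 0 - j1.489e+04 Ω.
Step 4 — Parallel with input shunt Z1: Z_in = Z1 || (Z2 + Z3) = 0 + j2.79 Ω = 2.79∠90.0° Ω.
Step 5 — Power factor: PF = cos(φ) = Re(Z)/|Z| = -0/2.79 = -0.
Step 6 — Type: Im(Z) = 2.79 ⇒ lagging (phase φ = 90.0°).

PF = -0 (lagging, φ = 90.0°)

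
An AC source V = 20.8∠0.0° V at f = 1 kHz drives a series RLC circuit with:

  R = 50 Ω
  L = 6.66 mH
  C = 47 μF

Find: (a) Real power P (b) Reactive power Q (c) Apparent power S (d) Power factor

Step 1 — Angular frequency: ω = 2π·f = 2π·1000 = 6283 rad/s.
Step 2 — Component impedances:
  R: Z = R = 50 Ω
  L: Z = jωL = j·6283·0.00666 = 0 + j41.85 Ω
  C: Z = 1/(jωC) = -j/(ω·C) = 0 - j3.386 Ω
Step 3 — Series combination: Z_total = R + L + C = 50 + j38.46 Ω = 63.08∠37.6° Ω.
Step 4 — Source phasor: V = 20.8∠0.0° V = 20.8 V.
Step 5 — Current: I = V / Z = 0.2614 - j0.201 A = 0.3297∠-37.6° A.
Step 6 — Complex power: S = V·I* = 5.436 + j4.182 VA.
Step 7 — Real power: P = Re(S) = 5.436 W.
Step 8 — Reactive power: Q = Im(S) = 4.182 VAR.
Step 9 — Apparent power: |S| = 6.859 VA.
Step 10 — Power factor: PF = P/|S| = 0.7926 (lagging).

(a) P = 5.436 W  (b) Q = 4.182 VAR  (c) S = 6.859 VA  (d) PF = 0.7926 (lagging)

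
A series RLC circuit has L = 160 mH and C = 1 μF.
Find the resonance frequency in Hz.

Step 1 — Resonance condition Im(Z)=0 gives ω₀ = 1/√(LC).
Step 2 — ω₀ = 1/√(0.16·1e-06) = 2500 rad/s.
Step 3 — f₀ = ω₀/(2π) = 397.9 Hz.

f₀ = 397.9 Hz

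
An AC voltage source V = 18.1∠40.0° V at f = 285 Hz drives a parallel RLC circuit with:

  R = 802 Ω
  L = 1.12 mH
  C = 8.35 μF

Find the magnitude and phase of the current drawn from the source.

Step 1 — Angular frequency: ω = 2π·f = 2π·285 = 1791 rad/s.
Step 2 — Component impedances:
  R: Z = R = 802 Ω
  L: Z = jωL = j·1791·0.00112 = 0 + j2.006 Ω
  C: Z = 1/(jωC) = -j/(ω·C) = 0 - j66.88 Ω
Step 3 — Parallel combination: 1/Z_total = 1/R + 1/L + 1/C; Z_total = 0.00533 + j2.068 Ω = 2.068∠89.9° Ω.
Step 4 — Source phasor: V = 18.1∠40.0° V = 13.87 + j11.63 V.
Step 5 — Ohm's law: I = V / Z_total = (13.87 + j11.63) / (0.00533 + j2.068) = 5.644 - j6.692 A.
Step 6 — Convert to polar: |I| = 8.754 A, ∠I = -49.9°.

I = 8.754∠-49.9° A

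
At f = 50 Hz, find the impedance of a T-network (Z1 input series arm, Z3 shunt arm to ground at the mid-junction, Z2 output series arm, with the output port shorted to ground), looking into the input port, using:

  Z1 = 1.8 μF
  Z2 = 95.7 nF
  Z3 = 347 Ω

Step 1 — Angular frequency: ω = 2π·f = 2π·50 = 314.2 rad/s.
Step 2 — Component impedances:
  Z1: Z = 1/(jωC) = -j/(ω·C) = 0 - j1768 Ω
  Z2: Z = 1/(jωC) = -j/(ω·C) = 0 - j3.326e+04 Ω
  Z3: Z = R = 347 Ω
Step 3 — With the output port shorted to ground, the output series arm Z2 runs from the junction to ground; the shunt arm Z3 also runs from the junction to ground. They appear in parallel: Z3 || Z2 = 347 - j3.62 Ω.
Step 4 — Series with input arm Z1: Z_in = Z1 + (Z3 || Z2) = 347 - j1772 Ω = 1806∠-78.9° Ω.

Z = 347 - j1772 Ω = 1806∠-78.9° Ω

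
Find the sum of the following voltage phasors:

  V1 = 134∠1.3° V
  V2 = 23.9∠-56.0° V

Step 1 — Convert each phasor to rectangular form:
  V1 = 134·(cos(1.3°) + j·sin(1.3°)) = 134 + j3.04 V
  V2 = 23.9·(cos(-56.0°) + j·sin(-56.0°)) = 13.36 - j19.81 V
Step 2 — Sum components: V_total = 147.3 - j16.77 V.
Step 3 — Convert to polar: |V_total| = 148.3 V, ∠V_total = -6.5°.

V_total = 148.3∠-6.5° V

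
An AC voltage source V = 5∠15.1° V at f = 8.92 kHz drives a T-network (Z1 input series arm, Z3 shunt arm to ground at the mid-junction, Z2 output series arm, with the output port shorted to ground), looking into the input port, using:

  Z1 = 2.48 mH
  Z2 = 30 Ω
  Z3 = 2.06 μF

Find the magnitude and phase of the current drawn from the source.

Step 1 — Angular frequency: ω = 2π·f = 2π·8920 = 5.605e+04 rad/s.
Step 2 — Component impedances:
  Z1: Z = jωL = j·5.605e+04·0.00248 = 0 + j139 Ω
  Z2: Z = R = 30 Ω
  Z3: Z = 1/(jωC) = -j/(ω·C) = 0 - j8.661 Ω
Step 3 — With the output port shorted to ground, the output series arm Z2 runs from the junction to ground; the shunt arm Z3 also runs from the junction to ground. They appear in parallel: Z3 || Z2 = 2.308 - j7.995 Ω.
Step 4 — Series with input arm Z1: Z_in = Z1 + (Z3 || Z2) = 2.308 + j131 Ω = 131∠89.0° Ω.
Step 5 — Source phasor: V = 5∠15.1° V = 4.827 + j1.303 V.
Step 6 — Ohm's law: I = V / Z_total = (4.827 + j1.303) / (2.308 + j131) = 0.01059 - j0.03666 A.
Step 7 — Convert to polar: |I| = 0.03816 A, ∠I = -73.9°.

I = 0.03816∠-73.9° A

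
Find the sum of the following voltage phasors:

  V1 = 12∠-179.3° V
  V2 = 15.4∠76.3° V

Step 1 — Convert each phasor to rectangular form:
  V1 = 12·(cos(-179.3°) + j·sin(-179.3°)) = -12 - j0.1466 V
  V2 = 15.4·(cos(76.3°) + j·sin(76.3°)) = 3.647 + j14.96 V
Step 2 — Sum components: V_total = -8.352 + j14.82 V.
Step 3 — Convert to polar: |V_total| = 17.01 V, ∠V_total = 119.4°.

V_total = 17.01∠119.4° V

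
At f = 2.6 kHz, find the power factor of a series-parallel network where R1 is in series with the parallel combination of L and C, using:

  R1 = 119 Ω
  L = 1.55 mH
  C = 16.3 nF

Step 1 — Angular frequency: ω = 2π·f = 2π·2600 = 1.634e+04 rad/s.
Step 2 — Component impedances:
  R1: Z = R = 119 Ω
  L: Z = jωL = j·1.634e+04·0.00155 = 0 + j25.32 Ω
  C: Z = 1/(jωC) = -j/(ω·C) = 0 - j3755 Ω
Step 3 — Parallel branch: L || C = 1/(1/L + 1/C) = 0 + j25.49 Ω.
Step 4 — Series with R1: Z_total = R1 + (L || C) = 119 + j25.49 Ω = 121.7∠12.1° Ω.
Step 5 — Power factor: PF = cos(φ) = Re(Z)/|Z| = 119/121.7 = 0.9778.
Step 6 — Type: Im(Z) = 25.49 ⇒ lagging (phase φ = 12.1°).

PF = 0.9778 (lagging, φ = 12.1°)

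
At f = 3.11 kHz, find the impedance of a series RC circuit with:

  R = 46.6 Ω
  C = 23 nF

Step 1 — Angular frequency: ω = 2π·f = 2π·3110 = 1.954e+04 rad/s.
Step 2 — Component impedances:
  R: Z = R = 46.6 Ω
  C: Z = 1/(jωC) = -j/(ω·C) = 0 - j2225 Ω
Step 3 — Series combination: Z_total = R + C = 46.6 - j2225 Ω = 2225∠-88.8° Ω.

Z = 46.6 - j2225 Ω = 2225∠-88.8° Ω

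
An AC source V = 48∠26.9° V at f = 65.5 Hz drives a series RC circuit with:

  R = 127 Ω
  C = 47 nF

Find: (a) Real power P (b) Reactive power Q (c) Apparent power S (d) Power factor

Step 1 — Angular frequency: ω = 2π·f = 2π·65.5 = 411.5 rad/s.
Step 2 — Component impedances:
  R: Z = R = 127 Ω
  C: Z = 1/(jωC) = -j/(ω·C) = 0 - j5.17e+04 Ω
Step 3 — Series combination: Z_total = R + C = 127 - j5.17e+04 Ω = 5.17e+04∠-89.9° Ω.
Step 4 — Source phasor: V = 48∠26.9° V = 42.81 + j21.72 V.
Step 5 — Current: I = V / Z = -0.000418 + j0.000829 A = 0.0009285∠116.8° A.
Step 6 — Complex power: S = V·I* = 0.0001095 - j0.04457 VA.
Step 7 — Real power: P = Re(S) = 0.0001095 W.
Step 8 — Reactive power: Q = Im(S) = -0.04457 VAR.
Step 9 — Apparent power: |S| = 0.04457 VA.
Step 10 — Power factor: PF = P/|S| = 0.002457 (leading).

(a) P = 0.0001095 W  (b) Q = -0.04457 VAR  (c) S = 0.04457 VA  (d) PF = 0.002457 (leading)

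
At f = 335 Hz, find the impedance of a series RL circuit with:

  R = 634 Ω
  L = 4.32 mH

Step 1 — Angular frequency: ω = 2π·f = 2π·335 = 2105 rad/s.
Step 2 — Component impedances:
  R: Z = R = 634 Ω
  L: Z = jωL = j·2105·0.00432 = 0 + j9.093 Ω
Step 3 — Series combination: Z_total = R + L = 634 + j9.093 Ω = 634.1∠0.8° Ω.

Z = 634 + j9.093 Ω = 634.1∠0.8° Ω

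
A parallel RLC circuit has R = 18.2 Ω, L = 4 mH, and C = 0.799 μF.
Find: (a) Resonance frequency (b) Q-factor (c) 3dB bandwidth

Step 1 — Resonance: ω₀ = 1/√(LC) = 1/√(0.004·7.99e-07) = 1.769e+04 rad/s.
Step 2 — f₀ = ω₀/(2π) = 2815 Hz.
Step 3 — Parallel Q: Q = R/(ω₀L) = 18.2/(1.769e+04·0.004) = 0.2572.
Step 4 — Bandwidth: Δω = ω₀/Q = 6.877e+04 rad/s; BW = Δω/(2π) = 1.094e+04 Hz.

(a) f₀ = 2815 Hz  (b) Q = 0.2572  (c) BW = 1.094e+04 Hz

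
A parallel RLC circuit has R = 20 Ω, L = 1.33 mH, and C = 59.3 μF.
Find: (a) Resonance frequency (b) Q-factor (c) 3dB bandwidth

Step 1 — Resonance: ω₀ = 1/√(LC) = 1/√(0.00133·5.93e-05) = 3561 rad/s.
Step 2 — f₀ = ω₀/(2π) = 566.7 Hz.
Step 3 — Parallel Q: Q = R/(ω₀L) = 20/(3561·0.00133) = 4.223.
Step 4 — Bandwidth: Δω = ω₀/Q = 843.2 rad/s; BW = Δω/(2π) = 134.2 Hz.

(a) f₀ = 566.7 Hz  (b) Q = 4.223  (c) BW = 134.2 Hz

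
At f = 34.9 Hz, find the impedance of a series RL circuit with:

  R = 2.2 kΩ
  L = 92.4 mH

Step 1 — Angular frequency: ω = 2π·f = 2π·34.9 = 219.3 rad/s.
Step 2 — Component impedances:
  R: Z = R = 2200 Ω
  L: Z = jωL = j·219.3·0.0924 = 0 + j20.26 Ω
Step 3 — Series combination: Z_total = R + L = 2200 + j20.26 Ω = 2200∠0.5° Ω.

Z = 2200 + j20.26 Ω = 2200∠0.5° Ω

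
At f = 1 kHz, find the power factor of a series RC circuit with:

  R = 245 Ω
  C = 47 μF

Step 1 — Angular frequency: ω = 2π·f = 2π·1000 = 6283 rad/s.
Step 2 — Component impedances:
  R: Z = R = 245 Ω
  C: Z = 1/(jωC) = -j/(ω·C) = 0 - j3.386 Ω
Step 3 — Series combination: Z_total = R + C = 245 - j3.386 Ω = 245∠-0.8° Ω.
Step 4 — Power factor: PF = cos(φ) = Re(Z)/|Z| = 245/245.02 = 0.9999.
Step 5 — Type: Im(Z) = -3.386 ⇒ leading (phase φ = -0.8°).

PF = 0.9999 (leading, φ = -0.8°)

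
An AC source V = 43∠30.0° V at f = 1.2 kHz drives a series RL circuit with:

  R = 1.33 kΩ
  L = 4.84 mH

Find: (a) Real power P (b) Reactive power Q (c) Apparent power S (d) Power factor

Step 1 — Angular frequency: ω = 2π·f = 2π·1200 = 7540 rad/s.
Step 2 — Component impedances:
  R: Z = R = 1330 Ω
  L: Z = jωL = j·7540·0.00484 = 0 + j36.49 Ω
Step 3 — Series combination: Z_total = R + L = 1330 + j36.49 Ω = 1331∠1.6° Ω.
Step 4 — Source phasor: V = 43∠30.0° V = 37.24 + j21.5 V.
Step 5 — Current: I = V / Z = 0.02842 + j0.01539 A = 0.03232∠28.4° A.
Step 6 — Complex power: S = V·I* = 1.389 + j0.03812 VA.
Step 7 — Real power: P = Re(S) = 1.389 W.
Step 8 — Reactive power: Q = Im(S) = 0.03812 VAR.
Step 9 — Apparent power: |S| = 1.39 VA.
Step 10 — Power factor: PF = P/|S| = 0.9996 (lagging).

(a) P = 1.389 W  (b) Q = 0.03812 VAR  (c) S = 1.39 VA  (d) PF = 0.9996 (lagging)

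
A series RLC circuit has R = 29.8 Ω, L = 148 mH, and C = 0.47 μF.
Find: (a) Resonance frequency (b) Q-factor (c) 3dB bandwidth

Step 1 — Resonance: ω₀ = 1/√(LC) = 1/√(0.148·4.7e-07) = 3792 rad/s.
Step 2 — f₀ = ω₀/(2π) = 603.4 Hz.
Step 3 — Series Q: Q = ω₀L/R = 3792·0.148/29.8 = 18.83.
Step 4 — Bandwidth: Δω = ω₀/Q = 201.4 rad/s; BW = Δω/(2π) = 32.05 Hz.

(a) f₀ = 603.4 Hz  (b) Q = 18.83  (c) BW = 32.05 Hz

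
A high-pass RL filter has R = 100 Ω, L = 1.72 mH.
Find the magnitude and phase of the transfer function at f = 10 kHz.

Step 1 — Angular frequency: ω = 2π·1e+04 = 6.283e+04 rad/s.
Step 2 — Transfer function: H(jω) = jωL/(R + jωL).
Step 3 — Numerator jωL = j·108.1; denominator R + jωL = 100 + j108.1.
Step 4 — H = 0.5387 + j0.4985.
Step 5 — Magnitude: |H| = 0.734 (-2.7 dB); phase: φ = 42.8°.

|H| = 0.734 (-2.7 dB), φ = 42.8°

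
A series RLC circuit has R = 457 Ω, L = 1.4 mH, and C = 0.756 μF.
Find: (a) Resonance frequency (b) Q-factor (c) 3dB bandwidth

Step 1 — Resonance: ω₀ = 1/√(LC) = 1/√(0.0014·7.56e-07) = 3.074e+04 rad/s.
Step 2 — f₀ = ω₀/(2π) = 4892 Hz.
Step 3 — Series Q: Q = ω₀L/R = 3.074e+04·0.0014/457 = 0.09416.
Step 4 — Bandwidth: Δω = ω₀/Q = 3.264e+05 rad/s; BW = Δω/(2π) = 5.195e+04 Hz.

(a) f₀ = 4892 Hz  (b) Q = 0.09416  (c) BW = 5.195e+04 Hz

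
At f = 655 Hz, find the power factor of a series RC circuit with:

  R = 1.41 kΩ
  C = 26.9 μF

Step 1 — Angular frequency: ω = 2π·f = 2π·655 = 4115 rad/s.
Step 2 — Component impedances:
  R: Z = R = 1410 Ω
  C: Z = 1/(jωC) = -j/(ω·C) = 0 - j9.033 Ω
Step 3 — Series combination: Z_total = R + C = 1410 - j9.033 Ω = 1410∠-0.4° Ω.
Step 4 — Power factor: PF = cos(φ) = Re(Z)/|Z| = 1410/1410 = 1.
Step 5 — Type: Im(Z) = -9.033 ⇒ leading (phase φ = -0.4°).

PF = 1 (leading, φ = -0.4°)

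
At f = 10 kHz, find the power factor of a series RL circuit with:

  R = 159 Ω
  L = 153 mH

Step 1 — Angular frequency: ω = 2π·f = 2π·1e+04 = 6.283e+04 rad/s.
Step 2 — Component impedances:
  R: Z = R = 159 Ω
  L: Z = jωL = j·6.283e+04·0.153 = 0 + j9613 Ω
Step 3 — Series combination: Z_total = R + L = 159 + j9613 Ω = 9615∠89.1° Ω.
Step 4 — Power factor: PF = cos(φ) = Re(Z)/|Z| = 159/9615 = 0.01654.
Step 5 — Type: Im(Z) = 9613 ⇒ lagging (phase φ = 89.1°).

PF = 0.01654 (lagging, φ = 89.1°)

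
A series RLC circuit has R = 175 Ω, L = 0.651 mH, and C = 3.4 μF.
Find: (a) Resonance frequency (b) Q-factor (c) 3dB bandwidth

Step 1 — Resonance: ω₀ = 1/√(LC) = 1/√(0.000651·3.4e-06) = 2.126e+04 rad/s.
Step 2 — f₀ = ω₀/(2π) = 3383 Hz.
Step 3 — Series Q: Q = ω₀L/R = 2.126e+04·0.000651/175 = 0.07907.
Step 4 — Bandwidth: Δω = ω₀/Q = 2.688e+05 rad/s; BW = Δω/(2π) = 4.278e+04 Hz.

(a) f₀ = 3383 Hz  (b) Q = 0.07907  (c) BW = 4.278e+04 Hz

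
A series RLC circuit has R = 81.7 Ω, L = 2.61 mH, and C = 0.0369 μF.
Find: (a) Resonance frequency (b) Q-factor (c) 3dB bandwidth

Step 1 — Resonance condition Im(Z)=0 gives ω₀ = 1/√(LC).
Step 2 — ω₀ = 1/√(0.00261·3.69e-08) = 1.019e+05 rad/s.
Step 3 — f₀ = ω₀/(2π) = 1.622e+04 Hz.
Step 4 — Series Q: Q = ω₀L/R = 1.019e+05·0.00261/81.7 = 3.255.
Step 5 — 3dB bandwidth: Δω = ω₀/Q = 3.13e+04 rad/s; BW = Δω/(2π) = 4982 Hz.

(a) f₀ = 1.622e+04 Hz  (b) Q = 3.255  (c) BW = 4982 Hz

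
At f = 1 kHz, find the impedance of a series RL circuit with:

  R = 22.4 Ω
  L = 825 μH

Step 1 — Angular frequency: ω = 2π·f = 2π·1000 = 6283 rad/s.
Step 2 — Component impedances:
  R: Z = R = 22.4 Ω
  L: Z = jωL = j·6283·0.000825 = 0 + j5.184 Ω
Step 3 — Series combination: Z_total = R + L = 22.4 + j5.184 Ω = 22.99∠13.0° Ω.

Z = 22.4 + j5.184 Ω = 22.99∠13.0° Ω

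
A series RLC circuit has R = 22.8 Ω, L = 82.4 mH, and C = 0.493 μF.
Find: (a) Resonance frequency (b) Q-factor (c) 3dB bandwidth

Step 1 — Resonance: ω₀ = 1/√(LC) = 1/√(0.0824·4.93e-07) = 4961 rad/s.
Step 2 — f₀ = ω₀/(2π) = 789.6 Hz.
Step 3 — Series Q: Q = ω₀L/R = 4961·0.0824/22.8 = 17.93.
Step 4 — Bandwidth: Δω = ω₀/Q = 276.7 rad/s; BW = Δω/(2π) = 44.04 Hz.

(a) f₀ = 789.6 Hz  (b) Q = 17.93  (c) BW = 44.04 Hz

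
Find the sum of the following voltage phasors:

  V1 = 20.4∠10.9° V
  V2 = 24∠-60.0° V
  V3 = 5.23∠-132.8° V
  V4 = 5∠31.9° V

Step 1 — Convert each phasor to rectangular form:
  V1 = 20.4·(cos(10.9°) + j·sin(10.9°)) = 20.03 + j3.858 V
  V2 = 24·(cos(-60.0°) + j·sin(-60.0°)) = 12 - j20.78 V
  V3 = 5.23·(cos(-132.8°) + j·sin(-132.8°)) = -3.553 - j3.837 V
  V4 = 5·(cos(31.9°) + j·sin(31.9°)) = 4.245 + j2.642 V
Step 2 — Sum components: V_total = 32.72 - j18.12 V.
Step 3 — Convert to polar: |V_total| = 37.41 V, ∠V_total = -29.0°.

V_total = 37.41∠-29.0° V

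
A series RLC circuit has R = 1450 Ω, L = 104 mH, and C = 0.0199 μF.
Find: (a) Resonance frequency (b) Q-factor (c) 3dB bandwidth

Step 1 — Resonance: ω₀ = 1/√(LC) = 1/√(0.104·1.99e-08) = 2.198e+04 rad/s.
Step 2 — f₀ = ω₀/(2π) = 3498 Hz.
Step 3 — Series Q: Q = ω₀L/R = 2.198e+04·0.104/1450 = 1.577.
Step 4 — Bandwidth: Δω = ω₀/Q = 1.394e+04 rad/s; BW = Δω/(2π) = 2219 Hz.

(a) f₀ = 3498 Hz  (b) Q = 1.577  (c) BW = 2219 Hz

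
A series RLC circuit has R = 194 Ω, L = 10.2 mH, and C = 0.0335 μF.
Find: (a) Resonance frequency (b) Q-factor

Step 1 — Resonance condition Im(Z)=0 gives ω₀ = 1/√(LC).
Step 2 — ω₀ = 1/√(0.0102·3.35e-08) = 5.41e+04 rad/s.
Step 3 — f₀ = ω₀/(2π) = 8610 Hz.
Step 4 — Series Q: Q = ω₀L/R = 5.41e+04·0.0102/194 = 2.844.

(a) f₀ = 8610 Hz  (b) Q = 2.844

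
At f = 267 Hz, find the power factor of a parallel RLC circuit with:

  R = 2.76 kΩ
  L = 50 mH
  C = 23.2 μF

Step 1 — Angular frequency: ω = 2π·f = 2π·267 = 1678 rad/s.
Step 2 — Component impedances:
  R: Z = R = 2760 Ω
  L: Z = jωL = j·1678·0.05 = 0 + j83.88 Ω
  C: Z = 1/(jωC) = -j/(ω·C) = 0 - j25.69 Ω
Step 3 — Parallel combination: 1/Z_total = 1/R + 1/L + 1/C; Z_total = 0.497 - j37.03 Ω = 37.04∠-89.2° Ω.
Step 4 — Power factor: PF = cos(φ) = Re(Z)/|Z| = 0.497/37.04 = 0.01342.
Step 5 — Type: Im(Z) = -37.03 ⇒ leading (phase φ = -89.2°).

PF = 0.01342 (leading, φ = -89.2°)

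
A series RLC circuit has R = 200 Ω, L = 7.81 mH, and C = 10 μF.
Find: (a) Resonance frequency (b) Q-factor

Step 1 — Resonance condition Im(Z)=0 gives ω₀ = 1/√(LC).
Step 2 — ω₀ = 1/√(0.00781·1e-05) = 3578 rad/s.
Step 3 — f₀ = ω₀/(2π) = 569.5 Hz.
Step 4 — Series Q: Q = ω₀L/R = 3578·0.00781/200 = 0.1397.

(a) f₀ = 569.5 Hz  (b) Q = 0.1397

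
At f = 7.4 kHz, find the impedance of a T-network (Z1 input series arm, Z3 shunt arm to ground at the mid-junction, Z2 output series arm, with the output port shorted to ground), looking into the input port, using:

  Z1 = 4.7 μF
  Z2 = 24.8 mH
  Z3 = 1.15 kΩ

Step 1 — Angular frequency: ω = 2π·f = 2π·7400 = 4.65e+04 rad/s.
Step 2 — Component impedances:
  Z1: Z = 1/(jωC) = -j/(ω·C) = 0 - j4.576 Ω
  Z2: Z = jωL = j·4.65e+04·0.0248 = 0 + j1153 Ω
  Z3: Z = R = 1150 Ω
Step 3 — With the output port shorted to ground, the output series arm Z2 runs from the junction to ground; the shunt arm Z3 also runs from the junction to ground. They appear in parallel: Z3 || Z2 = 576.5 + j575 Ω.
Step 4 — Series with input arm Z1: Z_in = Z1 + (Z3 || Z2) = 576.5 + j570.4 Ω = 811∠44.7° Ω.

Z = 576.5 + j570.4 Ω = 811∠44.7° Ω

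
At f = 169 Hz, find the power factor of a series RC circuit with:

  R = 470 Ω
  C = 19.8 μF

Step 1 — Angular frequency: ω = 2π·f = 2π·169 = 1062 rad/s.
Step 2 — Component impedances:
  R: Z = R = 470 Ω
  C: Z = 1/(jωC) = -j/(ω·C) = 0 - j47.56 Ω
Step 3 — Series combination: Z_total = R + C = 470 - j47.56 Ω = 472.4∠-5.8° Ω.
Step 4 — Power factor: PF = cos(φ) = Re(Z)/|Z| = 470/472.4 = 0.9949.
Step 5 — Type: Im(Z) = -47.56 ⇒ leading (phase φ = -5.8°).

PF = 0.9949 (leading, φ = -5.8°)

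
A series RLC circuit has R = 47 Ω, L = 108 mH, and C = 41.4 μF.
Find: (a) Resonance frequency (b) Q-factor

Step 1 — Resonance condition Im(Z)=0 gives ω₀ = 1/√(LC).
Step 2 — ω₀ = 1/√(0.108·4.14e-05) = 472.9 rad/s.
Step 3 — f₀ = ω₀/(2π) = 75.27 Hz.
Step 4 — Series Q: Q = ω₀L/R = 472.9·0.108/47 = 1.087.

(a) f₀ = 75.27 Hz  (b) Q = 1.087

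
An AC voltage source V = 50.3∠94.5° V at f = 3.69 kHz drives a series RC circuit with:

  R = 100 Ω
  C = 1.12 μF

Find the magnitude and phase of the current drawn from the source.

Step 1 — Angular frequency: ω = 2π·f = 2π·3690 = 2.318e+04 rad/s.
Step 2 — Component impedances:
  R: Z = R = 100 Ω
  C: Z = 1/(jωC) = -j/(ω·C) = 0 - j38.51 Ω
Step 3 — Series combination: Z_total = R + C = 100 - j38.51 Ω = 107.2∠-21.1° Ω.
Step 4 — Source phasor: V = 50.3∠94.5° V = -3.946 + j50.14 V.
Step 5 — Ohm's law: I = V / Z_total = (-3.946 + j50.14) / (100 - j38.51) = -0.2025 + j0.4235 A.
Step 6 — Convert to polar: |I| = 0.4694 A, ∠I = 115.6°.

I = 0.4694∠115.6° A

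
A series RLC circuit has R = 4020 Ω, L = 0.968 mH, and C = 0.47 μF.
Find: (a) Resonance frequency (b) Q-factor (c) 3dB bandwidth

Step 1 — Resonance: ω₀ = 1/√(LC) = 1/√(0.000968·4.7e-07) = 4.688e+04 rad/s.
Step 2 — f₀ = ω₀/(2π) = 7462 Hz.
Step 3 — Series Q: Q = ω₀L/R = 4.688e+04·0.000968/4020 = 0.01129.
Step 4 — Bandwidth: Δω = ω₀/Q = 4.153e+06 rad/s; BW = Δω/(2π) = 6.61e+05 Hz.

(a) f₀ = 7462 Hz  (b) Q = 0.01129  (c) BW = 6.61e+05 Hz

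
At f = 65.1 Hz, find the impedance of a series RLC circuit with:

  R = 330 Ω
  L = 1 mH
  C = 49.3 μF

Step 1 — Angular frequency: ω = 2π·f = 2π·65.1 = 409 rad/s.
Step 2 — Component impedances:
  R: Z = R = 330 Ω
  L: Z = jωL = j·409·0.001 = 0 + j0.409 Ω
  C: Z = 1/(jωC) = -j/(ω·C) = 0 - j49.59 Ω
Step 3 — Series combination: Z_total = R + L + C = 330 - j49.18 Ω = 333.6∠-8.5° Ω.

Z = 330 - j49.18 Ω = 333.6∠-8.5° Ω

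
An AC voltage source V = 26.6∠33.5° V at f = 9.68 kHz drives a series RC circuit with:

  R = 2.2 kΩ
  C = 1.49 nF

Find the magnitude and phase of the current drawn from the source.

Step 1 — Angular frequency: ω = 2π·f = 2π·9680 = 6.082e+04 rad/s.
Step 2 — Component impedances:
  R: Z = R = 2200 Ω
  C: Z = 1/(jωC) = -j/(ω·C) = 0 - j1.103e+04 Ω
Step 3 — Series combination: Z_total = R + C = 2200 - j1.103e+04 Ω = 1.125e+04∠-78.7° Ω.
Step 4 — Source phasor: V = 26.6∠33.5° V = 22.18 + j14.68 V.
Step 5 — Ohm's law: I = V / Z_total = (22.18 + j14.68) / (2200 - j1.103e+04) = -0.0008942 + j0.002188 A.
Step 6 — Convert to polar: |I| = 0.002364 A, ∠I = 112.2°.

I = 0.002364∠112.2° A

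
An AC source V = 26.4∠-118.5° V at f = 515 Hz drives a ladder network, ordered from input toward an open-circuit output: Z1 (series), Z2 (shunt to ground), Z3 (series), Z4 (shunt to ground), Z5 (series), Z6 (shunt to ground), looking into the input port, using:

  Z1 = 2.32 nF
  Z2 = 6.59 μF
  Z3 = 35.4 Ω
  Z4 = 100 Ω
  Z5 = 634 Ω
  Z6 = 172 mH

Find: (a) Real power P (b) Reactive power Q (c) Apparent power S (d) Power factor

Step 1 — Angular frequency: ω = 2π·f = 2π·515 = 3236 rad/s.
Step 2 — Component impedances:
  Z1: Z = 1/(jωC) = -j/(ω·C) = 0 - j1.332e+05 Ω
  Z2: Z = 1/(jωC) = -j/(ω·C) = 0 - j46.9 Ω
  Z3: Z = R = 35.4 Ω
  Z4: Z = R = 100 Ω
  Z5: Z = R = 634 Ω
  Z6: Z = jωL = j·3236·0.172 = 0 + j556.6 Ω
Step 3 — Ladder network (open output): work backward from the far end, alternating series and parallel combinations. Z_in = 15.75 - j1.332e+05 Ω = 1.332e+05∠-90.0° Ω.
Step 4 — Source phasor: V = 26.4∠-118.5° V = -12.6 - j23.2 V.
Step 5 — Current: I = V / Z = 0.0001741 - j9.456e-05 A = 0.0001981∠-28.5° A.
Step 6 — Complex power: S = V·I* = 6.184e-07 - j0.005231 VA.
Step 7 — Real power: P = Re(S) = 6.184e-07 W.
Step 8 — Reactive power: Q = Im(S) = -0.005231 VAR.
Step 9 — Apparent power: |S| = 0.005231 VA.
Step 10 — Power factor: PF = P/|S| = 0.0001182 (leading).

(a) P = 6.184e-07 W  (b) Q = -0.005231 VAR  (c) S = 0.005231 VA  (d) PF = 0.0001182 (leading)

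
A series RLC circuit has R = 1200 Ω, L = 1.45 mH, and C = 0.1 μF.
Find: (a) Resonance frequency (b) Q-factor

Step 1 — Resonance condition Im(Z)=0 gives ω₀ = 1/√(LC).
Step 2 — ω₀ = 1/√(0.00145·1e-07) = 8.305e+04 rad/s.
Step 3 — f₀ = ω₀/(2π) = 1.322e+04 Hz.
Step 4 — Series Q: Q = ω₀L/R = 8.305e+04·0.00145/1200 = 0.1003.

(a) f₀ = 1.322e+04 Hz  (b) Q = 0.1003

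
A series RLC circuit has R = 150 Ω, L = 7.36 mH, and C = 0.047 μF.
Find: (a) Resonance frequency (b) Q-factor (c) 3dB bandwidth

Step 1 — Resonance condition Im(Z)=0 gives ω₀ = 1/√(LC).
Step 2 — ω₀ = 1/√(0.00736·4.7e-08) = 5.377e+04 rad/s.
Step 3 — f₀ = ω₀/(2π) = 8557 Hz.
Step 4 — Series Q: Q = ω₀L/R = 5.377e+04·0.00736/150 = 2.638.
Step 5 — 3dB bandwidth: Δω = ω₀/Q = 2.038e+04 rad/s; BW = Δω/(2π) = 3244 Hz.

(a) f₀ = 8557 Hz  (b) Q = 2.638  (c) BW = 3244 Hz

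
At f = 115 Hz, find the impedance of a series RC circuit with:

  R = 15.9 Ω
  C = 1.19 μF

Step 1 — Angular frequency: ω = 2π·f = 2π·115 = 722.6 rad/s.
Step 2 — Component impedances:
  R: Z = R = 15.9 Ω
  C: Z = 1/(jωC) = -j/(ω·C) = 0 - j1163 Ω
Step 3 — Series combination: Z_total = R + C = 15.9 - j1163 Ω = 1163∠-89.2° Ω.

Z = 15.9 - j1163 Ω = 1163∠-89.2° Ω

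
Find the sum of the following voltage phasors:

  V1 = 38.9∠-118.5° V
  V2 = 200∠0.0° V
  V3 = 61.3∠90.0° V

Step 1 — Convert each phasor to rectangular form:
  V1 = 38.9·(cos(-118.5°) + j·sin(-118.5°)) = -18.56 - j34.19 V
  V2 = 200·(cos(0.0°) + j·sin(0.0°)) = 200 V
  V3 = 61.3·(cos(90.0°) + j·sin(90.0°)) = 0 + j61.3 V
Step 2 — Sum components: V_total = 181.4 + j27.11 V.
Step 3 — Convert to polar: |V_total| = 183.5 V, ∠V_total = 8.5°.

V_total = 183.5∠8.5° V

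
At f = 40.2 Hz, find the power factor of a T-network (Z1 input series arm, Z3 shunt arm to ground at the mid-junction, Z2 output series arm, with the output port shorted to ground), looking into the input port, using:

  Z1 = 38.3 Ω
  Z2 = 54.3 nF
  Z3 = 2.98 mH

Step 1 — Angular frequency: ω = 2π·f = 2π·40.2 = 252.6 rad/s.
Step 2 — Component impedances:
  Z1: Z = R = 38.3 Ω
  Z2: Z = 1/(jωC) = -j/(ω·C) = 0 - j7.291e+04 Ω
  Z3: Z = jωL = j·252.6·0.00298 = 0 + j0.7527 Ω
Step 3 — With the output port shorted to ground, the output series arm Z2 runs from the junction to ground; the shunt arm Z3 also runs from the junction to ground. They appear in parallel: Z3 || Z2 = 0 + j0.7527 Ω.
Step 4 — Series with input arm Z1: Z_in = Z1 + (Z3 || Z2) = 38.3 + j0.7527 Ω = 38.31∠1.1° Ω.
Step 5 — Power factor: PF = cos(φ) = Re(Z)/|Z| = 38.3/38.307 = 0.9998.
Step 6 — Type: Im(Z) = 0.7527 ⇒ lagging (phase φ = 1.1°).

PF = 0.9998 (lagging, φ = 1.1°)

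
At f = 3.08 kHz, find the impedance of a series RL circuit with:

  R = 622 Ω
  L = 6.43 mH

Step 1 — Angular frequency: ω = 2π·f = 2π·3080 = 1.935e+04 rad/s.
Step 2 — Component impedances:
  R: Z = R = 622 Ω
  L: Z = jωL = j·1.935e+04·0.00643 = 0 + j124.4 Ω
Step 3 — Series combination: Z_total = R + L = 622 + j124.4 Ω = 634.3∠11.3° Ω.

Z = 622 + j124.4 Ω = 634.3∠11.3° Ω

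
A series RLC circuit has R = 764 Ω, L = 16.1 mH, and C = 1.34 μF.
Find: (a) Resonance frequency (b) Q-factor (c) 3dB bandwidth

Step 1 — Resonance: ω₀ = 1/√(LC) = 1/√(0.0161·1.34e-06) = 6808 rad/s.
Step 2 — f₀ = ω₀/(2π) = 1084 Hz.
Step 3 — Series Q: Q = ω₀L/R = 6808·0.0161/764 = 0.1435.
Step 4 — Bandwidth: Δω = ω₀/Q = 4.745e+04 rad/s; BW = Δω/(2π) = 7552 Hz.

(a) f₀ = 1084 Hz  (b) Q = 0.1435  (c) BW = 7552 Hz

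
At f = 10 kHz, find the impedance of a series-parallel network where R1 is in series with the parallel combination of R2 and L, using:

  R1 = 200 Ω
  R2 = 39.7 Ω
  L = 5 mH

Step 1 — Angular frequency: ω = 2π·f = 2π·1e+04 = 6.283e+04 rad/s.
Step 2 — Component impedances:
  R1: Z = R = 200 Ω
  R2: Z = R = 39.7 Ω
  L: Z = jωL = j·6.283e+04·0.005 = 0 + j314.2 Ω
Step 3 — Parallel branch: R2 || L = 1/(1/R2 + 1/L) = 39.08 + j4.938 Ω.
Step 4 — Series with R1: Z_total = R1 + (R2 || L) = 239.1 + j4.938 Ω = 239.1∠1.2° Ω.

Z = 239.1 + j4.938 Ω = 239.1∠1.2° Ω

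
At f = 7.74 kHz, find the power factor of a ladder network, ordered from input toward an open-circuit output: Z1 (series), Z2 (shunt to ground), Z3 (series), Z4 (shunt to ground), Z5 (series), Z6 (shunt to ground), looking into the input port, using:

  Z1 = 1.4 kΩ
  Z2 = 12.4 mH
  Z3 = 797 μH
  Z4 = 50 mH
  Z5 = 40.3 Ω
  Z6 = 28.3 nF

Step 1 — Angular frequency: ω = 2π·f = 2π·7740 = 4.863e+04 rad/s.
Step 2 — Component impedances:
  Z1: Z = R = 1400 Ω
  Z2: Z = jωL = j·4.863e+04·0.0124 = 0 + j603 Ω
  Z3: Z = jωL = j·4.863e+04·0.000797 = 0 + j38.76 Ω
  Z4: Z = jωL = j·4.863e+04·0.05 = 0 + j2432 Ω
  Z5: Z = R = 40.3 Ω
  Z6: Z = 1/(jωC) = -j/(ω·C) = 0 - j726.6 Ω
Step 3 — Ladder network (open output): work backward from the far end, alternating series and parallel combinations. Z_in = 1585 + j1491 Ω = 2176∠43.2° Ω.
Step 4 — Power factor: PF = cos(φ) = Re(Z)/|Z| = 1585.3/2176.2 = 0.7285.
Step 5 — Type: Im(Z) = 1491 ⇒ lagging (phase φ = 43.2°).

PF = 0.7285 (lagging, φ = 43.2°)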